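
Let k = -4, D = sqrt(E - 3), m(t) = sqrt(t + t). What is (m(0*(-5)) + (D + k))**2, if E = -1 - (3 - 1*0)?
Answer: (4 - I*sqrt(7))**2 ≈ 9.0 - 21.166*I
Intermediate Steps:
m(t) = sqrt(2)*sqrt(t) (m(t) = sqrt(2*t) = sqrt(2)*sqrt(t))
E = -4 (E = -1 - (3 + 0) = -1 - 1*3 = -1 - 3 = -4)
D = I*sqrt(7) (D = sqrt(-4 - 3) = sqrt(-7) = I*sqrt(7) ≈ 2.6458*I)
(m(0*(-5)) + (D + k))**2 = (sqrt(2)*sqrt(0*(-5)) + (I*sqrt(7) - 4))**2 = (sqrt(2)*sqrt(0) + (-4 + I*sqrt(7)))**2 = (sqrt(2)*0 + (-4 + I*sqrt(7)))**2 = (0 + (-4 + I*sqrt(7)))**2 = (-4 + I*sqrt(7))**2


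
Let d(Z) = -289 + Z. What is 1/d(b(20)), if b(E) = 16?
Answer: -1/273 ≈ -0.0036630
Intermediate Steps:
1/d(b(20)) = 1/(-289 + 16) = 1/(-273) = -1/273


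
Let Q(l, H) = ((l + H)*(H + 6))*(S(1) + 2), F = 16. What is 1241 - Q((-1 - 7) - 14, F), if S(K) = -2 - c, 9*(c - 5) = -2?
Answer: 1831/3 ≈ 610.33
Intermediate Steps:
c = 43/9 (c = 5 + (⅑)*(-2) = 5 - 2/9 = 43/9 ≈ 4.7778)
S(K) = -61/9 (S(K) = -2 - 1*43/9 = -2 - 43/9 = -61/9)
Q(l, H) = -43*(6 + H)*(H + l)/9 (Q(l, H) = ((l + H)*(H + 6))*(-61/9 + 2) = ((H + l)*(6 + H))*(-43/9) = ((6 + H)*(H + l))*(-43/9) = -43*(6 + H)*(H + l)/9)
1241 - Q((-1 - 7) - 14, F) = 1241 - (-86/3*16 - 86*((-1 - 7) - 14)/3 - 43/9*16² - 43/9*16*((-1 - 7) - 14)) = 1241 - (-1376/3 - 86*(-8 - 14)/3 - 43/9*256 - 43/9*16*(-8 - 14)) = 1241 - (-1376/3 - 86/3*(-22) - 11008/9 - 43/9*16*(-22)) = 1241 - (-1376/3 + 1892/3 - 11008/9 + 15136/9) = 1241 - 1*1892/3 = 1241 - 1892/3 = 1831/3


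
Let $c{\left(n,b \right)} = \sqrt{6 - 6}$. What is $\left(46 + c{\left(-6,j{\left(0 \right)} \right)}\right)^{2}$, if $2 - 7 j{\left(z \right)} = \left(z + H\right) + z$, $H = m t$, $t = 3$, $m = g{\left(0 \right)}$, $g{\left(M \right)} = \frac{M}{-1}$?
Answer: $2116$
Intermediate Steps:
$g{\left(M \right)} = - M$ ($g{\left(M \right)} = M \left(-1\right) = - M$)
$m = 0$ ($m = \left(-1\right) 0 = 0$)
$H = 0$ ($H = 0 \cdot 3 = 0$)
$j{\left(z \right)} = \frac{2}{7} - \frac{2 z}{7}$ ($j{\left(z \right)} = \frac{2}{7} - \frac{\left(z + 0\right) + z}{7} = \frac{2}{7} - \frac{z + z}{7} = \frac{2}{7} - \frac{2 z}{7}$)
$c{\left(n,b \right)} = 0$ ($c{\left(n,b \right)} = \sqrt{0} = 0$)
$\left(46 + c{\left(-6,j{\left(0 \right)} \right)}\right)^{2} = \left(46 + 0\right)^{2} = 46^{2} = 2116$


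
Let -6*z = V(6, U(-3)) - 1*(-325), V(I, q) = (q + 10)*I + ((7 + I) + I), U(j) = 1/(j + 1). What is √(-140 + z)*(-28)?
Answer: -14*I*√7446/3 ≈ -402.69*I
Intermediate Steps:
U(j) = 1/(1 + j)
V(I, q) = 7 + 2*I + I*(10 + q) (V(I, q) = (10 + q)*I + (7 + 2*I) = I*(10 + q) + (7 + 2*I) = 7 + 2*I + I*(10 + q))
z = -401/6 (z = -((7 + 12*6 + 6/(1 - 3)) - 1*(-325))/6 = -((7 + 72 + 6/(-2)) + 325)/6 = -((7 + 72 + 6*(-½)) + 325)/6 = -((7 + 72 - 3) + 325)/6 = -(76 + 325)/6 = -⅙*401 = -401/6 ≈ -66.833)
√(-140 + z)*(-28) = √(-140 - 401/6)*(-28) = √(-1241/6)*(-28) = (I*√7446/6)*(-28) = -14*I*√7446/3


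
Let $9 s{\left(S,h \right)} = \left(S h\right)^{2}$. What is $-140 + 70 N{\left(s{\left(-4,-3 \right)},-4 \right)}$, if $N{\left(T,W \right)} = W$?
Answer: $-420$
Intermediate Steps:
$s{\left(S,h \right)} = \frac{S^{2} h^{2}}{9}$ ($s{\left(S,h \right)} = \frac{\left(S h\right)^{2}}{9} = \frac{S^{2} h^{2}}{9}$)
$-140 + 70 N{\left(s{\left(-4,-3 \right)},-4 \right)} = -140 + 70 \left(-4\right) = -140 - 280 = -420$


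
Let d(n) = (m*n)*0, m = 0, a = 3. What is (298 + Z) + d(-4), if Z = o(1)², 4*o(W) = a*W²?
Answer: 4777/16 ≈ 298.56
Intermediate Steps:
o(W) = 3*W²/4 (o(W) = (3*W²)/4 = 3*W²/4)
Z = 9/16 (Z = ((¾)*1²)² = ((¾)*1)² = (¾)² = 9/16 ≈ 0.56250)
d(n) = 0 (d(n) = (0*n)*0 = 0*0 = 0)
(298 + Z) + d(-4) = (298 + 9/16) + 0 = 4777/16 + 0 = 4777/16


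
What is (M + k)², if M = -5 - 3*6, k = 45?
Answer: 484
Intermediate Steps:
M = -23 (M = -5 - 18 = -23)
(M + k)² = (-23 + 45)² = 22² = 484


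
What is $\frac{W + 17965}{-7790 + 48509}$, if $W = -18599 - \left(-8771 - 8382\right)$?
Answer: $\frac{16519}{40719} \approx 0.40568$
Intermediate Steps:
$W = -1446$ ($W = -18599 - \left(-8771 - 8382\right) = -18599 - -17153 = -18599 + 17153 = -1446$)
$\frac{W + 17965}{-7790 + 48509} = \frac{-1446 + 17965}{-7790 + 48509} = \frac{16519}{40719}$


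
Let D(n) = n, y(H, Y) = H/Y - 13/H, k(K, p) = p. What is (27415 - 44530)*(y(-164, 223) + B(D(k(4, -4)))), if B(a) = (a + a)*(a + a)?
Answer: -39648797265/36572 ≈ -1.0841e+6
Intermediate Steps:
y(H, Y) = -13/H + H/Y
B(a) = 4*a² (B(a) = (2*a)*(2*a) = 4*a²)
(27415 - 44530)*(y(-164, 223) + B(D(k(4, -4)))) = (27415 - 44530)*((-13/(-164) - 164/223) + 4*(-4)²) = -17115*((-13*(-1/164) - 164*1/223) + 4*16) = -17115*((13/164 - 164/223) + 64) = -17115*(-23997/36572 + 64) = -17115*2316611/36572 = -39648797265/36572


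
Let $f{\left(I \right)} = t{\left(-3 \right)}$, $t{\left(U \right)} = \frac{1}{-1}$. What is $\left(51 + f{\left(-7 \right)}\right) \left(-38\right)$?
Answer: $-1900$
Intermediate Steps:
$t{\left(U \right)} = -1$
$f{\left(I \right)} = -1$
$\left(51 + f{\left(-7 \right)}\right) \left(-38\right) = \left(51 - 1\right) \left(-38\right) = 50 \left(-38\right) = -1900$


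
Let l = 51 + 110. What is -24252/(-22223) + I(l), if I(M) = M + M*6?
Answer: 25069573/22223 ≈ 1128.1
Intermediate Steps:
l = 161
I(M) = 7*M (I(M) = M + 6*M = 7*M)
-24252/(-22223) + I(l) = -24252/(-22223) + 7*161 = -24252*(-1/22223) + 1127 = 24252/22223 + 1127 = 25069573/22223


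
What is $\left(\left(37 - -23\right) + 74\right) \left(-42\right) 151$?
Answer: $-849828$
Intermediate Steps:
$\left(\left(37 - -23\right) + 74\right) \left(-42\right) 151 = \left(\left(37 + 23\right) + 74\right) \left(-42\right) 151 = \left(60 + 74\right) \left(-42\right) 151 = 134 \left(-42\right) 151 = \left(-5628\right) 151 = -849828$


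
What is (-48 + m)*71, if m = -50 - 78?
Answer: -12496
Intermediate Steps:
m = -128
(-48 + m)*71 = (-48 - 128)*71 = -176*71 = -12496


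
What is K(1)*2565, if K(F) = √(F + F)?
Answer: 2565*√2 ≈ 3627.5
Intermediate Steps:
K(F) = √2*√F (K(F) = √(2*F) = √2*√F)
K(1)*2565 = (√2*√1)*2565 = (√2*1)*2565 = √2*2565 = 2565*√2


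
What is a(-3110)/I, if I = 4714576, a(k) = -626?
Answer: -313/2357288 ≈ -0.00013278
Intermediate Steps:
a(-3110)/I = -626/4714576 = -626*1/4714576 = -313/2357288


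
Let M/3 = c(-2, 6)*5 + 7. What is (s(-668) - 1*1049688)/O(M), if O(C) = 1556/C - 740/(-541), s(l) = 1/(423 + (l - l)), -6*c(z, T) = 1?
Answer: -8887908766391/723741156 ≈ -12281.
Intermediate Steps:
c(z, T) = -1/6 (c(z, T) = -1/6*1 = -1/6)
s(l) = 1/423 (s(l) = 1/(423 + 0) = 1/423)
M = 37/2 (M = 3*(-1/6*5 + 7) = 3*(-5/6 + 7) = 3*(37/6) = 37/2 ≈ 18.500)
O(C) = 740/541 + 1556/C (O(C) = 1556/C - 740*(-1/541) = 1556/C + 740/541 = 740/541 + 1556/C)
(s(-668) - 1*1049688)/O(M) = (1/423 - 1*1049688)/(740/541 + 1556/(37/2)) = (1/423 - 1049688)/(740/541 + 1556*(2/37)) = -444018023/(423*(740/541 + 3112/37)) = -444018023/(423*1710972/20017) = -444018023/423*20017/1710972 = -8887908766391/723741156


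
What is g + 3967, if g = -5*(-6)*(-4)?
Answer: 3847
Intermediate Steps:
g = -120 (g = 30*(-4) = -120)
g + 3967 = -120 + 3967 = 3847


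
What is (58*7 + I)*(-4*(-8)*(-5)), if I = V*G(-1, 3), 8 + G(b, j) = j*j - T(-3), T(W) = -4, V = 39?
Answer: -96160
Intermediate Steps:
G(b, j) = -4 + j² (G(b, j) = -8 + (j*j - 1*(-4)) = -8 + (j² + 4) = -8 + (4 + j²) = -4 + j²)
I = 195 (I = 39*(-4 + 3²) = 39*(-4 + 9) = 39*5 = 195)
(58*7 + I)*(-4*(-8)*(-5)) = (58*7 + 195)*(-4*(-8)*(-5)) = (406 + 195)*(32*(-5)) = 601*(-160) = -96160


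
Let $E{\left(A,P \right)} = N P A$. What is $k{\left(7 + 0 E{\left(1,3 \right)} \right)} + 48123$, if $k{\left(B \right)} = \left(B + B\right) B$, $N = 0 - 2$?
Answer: $48221$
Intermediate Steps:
$N = -2$
$E{\left(A,P \right)} = - 2 A P$ ($E{\left(A,P \right)} = - 2 P A = - 2 A P$)
$k{\left(B \right)} = 2 B^{2}$ ($k{\left(B \right)} = 2 B B = 2 B^{2}$)
$k{\left(7 + 0 E{\left(1,3 \right)} \right)} + 48123 = 2 \left(7 + 0 \left(\left(-2\right) 1 \cdot 3\right)\right)^{2} + 48123 = 2 \left(7 + 0 \left(-6\right)\right)^{2} + 48123 = 2 \left(7 + 0\right)^{2} + 48123 = 2 \cdot 7^{2} + 48123 = 2 \cdot 49 + 48123 = 98 + 48123 = 48221$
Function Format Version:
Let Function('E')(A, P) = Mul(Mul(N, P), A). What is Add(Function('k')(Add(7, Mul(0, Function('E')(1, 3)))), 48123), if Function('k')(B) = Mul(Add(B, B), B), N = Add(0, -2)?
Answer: 48221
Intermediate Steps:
N = -2
Function('E')(A, P) = Mul(-2, A, P) (Function('E')(A, P) = Mul(Mul(-2, P), A) = Mul(-2, A, P))
Function('k')(B) = Mul(2, Pow(B, 2)) (Function('k')(B) = Mul(Mul(2, B), B) = Mul(2, Pow(B, 2)))
Add(Function('k')(Add(7, Mul(0, Function('E')(1, 3)))), 48123) = Add(Mul(2, Pow(Add(7, Mul(0, Mul(-2, 1, 3))), 2)), 48123) = Add(Mul(2, Pow(Add(7, Mul(0, -6)), 2)), 48123) = Add(Mul(2, Pow(Add(7, 0), 2)), 48123) = Add(Mul(2, Pow(7, 2)), 48123) = Add(Mul(2, 49), 48123) = Add(98, 48123) = 48221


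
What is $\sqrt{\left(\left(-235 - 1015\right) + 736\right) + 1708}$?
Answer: $\sqrt{1194} \approx 34.554$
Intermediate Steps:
$\sqrt{\left(\left(-235 - 1015\right) + 736\right) + 1708} = \sqrt{\left(-1250 + 736\right) + 1708} = \sqrt{-514 + 1708} = \sqrt{1194}$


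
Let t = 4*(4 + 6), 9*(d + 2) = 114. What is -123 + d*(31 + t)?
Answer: 1903/3 ≈ 634.33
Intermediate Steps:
d = 32/3 (d = -2 + (1/9)*114 = -2 + 38/3 = 32/3 ≈ 10.667)
t = 40 (t = 4*10 = 40)
-123 + d*(31 + t) = -123 + 32*(31 + 40)/3 = -123 + (32/3)*71 = -123 + 2272/3 = 1903/3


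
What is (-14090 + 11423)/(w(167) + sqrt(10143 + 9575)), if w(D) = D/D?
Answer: 2667/19717 - 2667*sqrt(19718)/19717 ≈ -18.859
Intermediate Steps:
w(D) = 1
(-14090 + 11423)/(w(167) + sqrt(10143 + 9575)) = (-14090 + 11423)/(1 + sqrt(10143 + 9575)) = -2667/(1 + sqrt(19718))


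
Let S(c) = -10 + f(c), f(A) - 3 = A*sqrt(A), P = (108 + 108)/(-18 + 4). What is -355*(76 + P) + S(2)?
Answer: -150569/7 + 2*sqrt(2) ≈ -21507.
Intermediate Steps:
P = -108/7 (P = 216/(-14) = 216*(-1/14) = -108/7 ≈ -15.429)
f(A) = 3 + A**(3/2) (f(A) = 3 + A*sqrt(A) = 3 + A**(3/2))
S(c) = -7 + c**(3/2) (S(c) = -10 + (3 + c**(3/2)) = -7 + c**(3/2))
-355*(76 + P) + S(2) = -355*(76 - 108/7) + (-7 + 2**(3/2)) = -355*424/7 + (-7 + 2*sqrt(2)) = -150520/7 + (-7 + 2*sqrt(2)) = -150569/7 + 2*sqrt(2)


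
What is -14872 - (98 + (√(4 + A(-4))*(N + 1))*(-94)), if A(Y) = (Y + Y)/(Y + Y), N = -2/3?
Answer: -14970 + 94*√5/3 ≈ -14900.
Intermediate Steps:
N = -⅔ (N = -2*⅓ = -⅔ ≈ -0.66667)
A(Y) = 1 (A(Y) = (2*Y)/((2*Y)) = (2*Y)*(1/(2*Y)) = 1)
-14872 - (98 + (√(4 + A(-4))*(N + 1))*(-94)) = -14872 - (98 + (√(4 + 1)*(-⅔ + 1))*(-94)) = -14872 - (98 + (√5*(⅓))*(-94)) = -14872 - (98 + (√5/3)*(-94)) = -14872 - (98 - 94*√5/3) = -14872 + (-98 + 94*√5/3) = -14970 + 94*√5/3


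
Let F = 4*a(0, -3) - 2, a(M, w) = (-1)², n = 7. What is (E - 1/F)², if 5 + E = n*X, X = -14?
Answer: 42849/4 ≈ 10712.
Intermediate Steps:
a(M, w) = 1
F = 2 (F = 4*1 - 2 = 4 - 2 = 2)
E = -103 (E = -5 + 7*(-14) = -5 - 98 = -103)
(E - 1/F)² = (-103 - 1/2)² = (-103 - 1*½)² = (-103 - ½)² = (-207/2)² = 42849/4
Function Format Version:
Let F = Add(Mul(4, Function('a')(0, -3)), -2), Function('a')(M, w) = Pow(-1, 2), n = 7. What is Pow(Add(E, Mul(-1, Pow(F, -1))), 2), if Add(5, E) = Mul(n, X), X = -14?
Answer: Rational(42849, 4) ≈ 10712.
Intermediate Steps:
Function('a')(M, w) = 1
F = 2 (F = Add(Mul(4, 1), -2) = Add(4, -2) = 2)
E = -103 (E = Add(-5, Mul(7, -14)) = Add(-5, -98) = -103)
Pow(Add(E, Mul(-1, Pow(F, -1))), 2) = Pow(Add(-103, Mul(-1, Pow(2, -1))), 2) = Pow(Add(-103, Mul(-1, Rational(1, 2))), 2) = Pow(Add(-103, Rational(-1, 2)), 2) = Pow(Rational(-207, 2), 2) = Rational(42849, 4)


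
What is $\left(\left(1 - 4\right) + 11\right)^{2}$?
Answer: $64$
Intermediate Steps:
$\left(\left(1 - 4\right) + 11\right)^{2} = \left(-3 + 11\right)^{2} = 8^{2} = 64$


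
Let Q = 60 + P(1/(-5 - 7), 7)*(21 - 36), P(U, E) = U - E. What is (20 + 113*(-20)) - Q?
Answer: -9625/4 ≈ -2406.3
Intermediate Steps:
Q = 665/4 (Q = 60 + (1/(-5 - 7) - 1*7)*(21 - 36) = 60 + (1/(-12) - 7)*(-15) = 60 + (-1/12 - 7)*(-15) = 60 - 85/12*(-15) = 60 + 425/4 = 665/4 ≈ 166.25)
(20 + 113*(-20)) - Q = (20 + 113*(-20)) - 1*665/4 = (20 - 2260) - 665/4 = -2240 - 665/4 = -9625/4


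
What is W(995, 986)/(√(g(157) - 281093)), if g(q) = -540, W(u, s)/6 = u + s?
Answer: -11886*I*√281633/281633 ≈ -22.397*I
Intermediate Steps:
W(u, s) = 6*s + 6*u (W(u, s) = 6*(u + s) = 6*(s + u) = 6*s + 6*u)
W(995, 986)/(√(g(157) - 281093)) = (6*986 + 6*995)/(√(-540 - 281093)) = (5916 + 5970)/(√(-281633)) = 11886/((I*√281633)) = 11886*(-I*√281633/281633) = -11886*I*√281633/281633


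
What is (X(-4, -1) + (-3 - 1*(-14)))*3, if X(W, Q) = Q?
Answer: 30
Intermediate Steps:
(X(-4, -1) + (-3 - 1*(-14)))*3 = (-1 + (-3 - 1*(-14)))*3 = (-1 + (-3 + 14))*3 = (-1 + 11)*3 = 10*3 = 30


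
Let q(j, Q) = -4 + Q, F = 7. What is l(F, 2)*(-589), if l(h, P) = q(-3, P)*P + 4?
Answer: 0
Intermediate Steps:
l(h, P) = 4 + P*(-4 + P) (l(h, P) = (-4 + P)*P + 4 = P*(-4 + P) + 4 = 4 + P*(-4 + P))
l(F, 2)*(-589) = (4 + 2*(-4 + 2))*(-589) = (4 + 2*(-2))*(-589) = (4 - 4)*(-589) = 0*(-589) = 0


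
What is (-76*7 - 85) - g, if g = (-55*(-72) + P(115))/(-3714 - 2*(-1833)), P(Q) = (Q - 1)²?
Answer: -1055/4 ≈ -263.75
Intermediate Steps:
P(Q) = (-1 + Q)²
g = -1413/4 (g = (-55*(-72) + (-1 + 115)²)/(-3714 - 2*(-1833)) = (3960 + 114²)/(-3714 + 3666) = (3960 + 12996)/(-48) = 16956*(-1/48) = -1413/4 ≈ -353.25)
(-76*7 - 85) - g = (-76*7 - 85) - 1*(-1413/4) = (-532 - 85) + 1413/4 = -617 + 1413/4 = -1055/4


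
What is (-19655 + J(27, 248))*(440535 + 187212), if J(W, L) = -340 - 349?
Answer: -12770884968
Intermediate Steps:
J(W, L) = -689
(-19655 + J(27, 248))*(440535 + 187212) = (-19655 - 689)*(440535 + 187212) = -20344*627747 = -12770884968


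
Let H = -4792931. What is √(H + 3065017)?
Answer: I*√1727914 ≈ 1314.5*I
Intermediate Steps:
√(H + 3065017) = √(-4792931 + 3065017) = √(-1727914) = I*√1727914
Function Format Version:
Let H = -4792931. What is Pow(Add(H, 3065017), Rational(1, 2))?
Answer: Mul(I, Pow(1727914, Rational(1, 2))) ≈ Mul(1314.5, I)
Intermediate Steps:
Pow(Add(H, 3065017), Rational(1, 2)) = Pow(Add(-4792931, 3065017), Rational(1, 2)) = Pow(-1727914, Rational(1, 2)) = Mul(I, Pow(1727914, Rational(1, 2)))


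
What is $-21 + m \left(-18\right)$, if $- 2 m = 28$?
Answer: $231$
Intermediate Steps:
$m = -14$ ($m = \left(- \frac{1}{2}\right) 28 = -14$)
$-21 + m \left(-18\right) = -21 - -252 = -21 + 252 = 231$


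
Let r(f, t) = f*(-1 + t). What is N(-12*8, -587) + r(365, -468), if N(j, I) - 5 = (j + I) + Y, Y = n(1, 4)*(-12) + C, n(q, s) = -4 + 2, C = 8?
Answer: -171831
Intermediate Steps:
n(q, s) = -2
Y = 32 (Y = -2*(-12) + 8 = 24 + 8 = 32)
N(j, I) = 37 + I + j (N(j, I) = 5 + ((j + I) + 32) = 5 + ((I + j) + 32) = 5 + (32 + I + j) = 37 + I + j)
N(-12*8, -587) + r(365, -468) = (37 - 587 - 12*8) + 365*(-1 - 468) = (37 - 587 - 96) + 365*(-469) = -646 - 171185 = -171831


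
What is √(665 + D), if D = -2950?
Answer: I*√2285 ≈ 47.802*I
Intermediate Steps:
√(665 + D) = √(665 - 2950) = √(-2285) = I*√2285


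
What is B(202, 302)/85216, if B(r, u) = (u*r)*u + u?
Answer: 9211755/42608 ≈ 216.20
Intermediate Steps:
B(r, u) = u + r*u² (B(r, u) = (r*u)*u + u = r*u² + u = u + r*u²)
B(202, 302)/85216 = (302*(1 + 202*302))/85216 = (302*(1 + 61004))*(1/85216) = (302*61005)*(1/85216) = 18423510*(1/85216) = 9211755/42608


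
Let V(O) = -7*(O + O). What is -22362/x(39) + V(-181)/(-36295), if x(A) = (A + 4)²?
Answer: -116616308/9587065 ≈ -12.164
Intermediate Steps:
x(A) = (4 + A)²
V(O) = -14*O
-22362/x(39) + V(-181)/(-36295) = -22362/(4 + 39)² - 14*(-181)/(-36295) = -22362/(43²) + 2534*(-1/36295) = -22362/1849 - 362/5185 = -116616308/9587065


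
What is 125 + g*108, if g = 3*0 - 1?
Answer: 17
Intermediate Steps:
g = -1 (g = 0 - 1 = -1)
125 + g*108 = 125 - 1*108 = 125 - 108 = 17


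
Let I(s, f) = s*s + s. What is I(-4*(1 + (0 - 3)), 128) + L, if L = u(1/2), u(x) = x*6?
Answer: 75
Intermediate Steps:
I(s, f) = s + s**2 (I(s, f) = s**2 + s = s + s**2)
u(x) = 6*x
L = 3 (L = 6/2 = 6*(1/2) = 3)
I(-4*(1 + (0 - 3)), 128) + L = (-4*(1 + (0 - 3)))*(1 - 4*(1 + (0 - 3))) + 3 = (-4*(1 - 3))*(1 - 4*(1 - 3)) + 3 = (-4*(-2))*(1 - 4*(-2)) + 3 = 8*(1 + 8) + 3 = 8*9 + 3 = 72 + 3 = 75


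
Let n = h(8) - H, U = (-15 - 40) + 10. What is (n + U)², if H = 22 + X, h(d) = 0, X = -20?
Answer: 2209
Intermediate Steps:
H = 2 (H = 22 - 20 = 2)
U = -45 (U = -55 + 10 = -45)
n = -2 (n = 0 - 1*2 = 0 - 2 = -2)
(n + U)² = (-2 - 45)² = (-47)² = 2209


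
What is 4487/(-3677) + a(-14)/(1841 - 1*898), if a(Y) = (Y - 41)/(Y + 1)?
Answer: -54803898/45076343 ≈ -1.2158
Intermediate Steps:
a(Y) = (-41 + Y)/(1 + Y)
4487/(-3677) + a(-14)/(1841 - 1*898) = 4487/(-3677) + ((-41 - 14)/(1 - 14))/(1841 - 1*898) = 4487*(-1/3677) + (-55/(-13))/(1841 - 898) = -4487/3677 - 1/13*(-55)/943 = -4487/3677 + (55/13)*(1/943) = -4487/3677 + 55/12259 = -54803898/45076343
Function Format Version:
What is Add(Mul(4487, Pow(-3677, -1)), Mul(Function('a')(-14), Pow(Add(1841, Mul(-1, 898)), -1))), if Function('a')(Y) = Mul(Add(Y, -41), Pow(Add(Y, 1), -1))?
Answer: Rational(-54803898, 45076343) ≈ -1.2158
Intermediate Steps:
Function('a')(Y) = Mul(Pow(Add(1, Y), -1), Add(-41, Y)) (Function('a')(Y) = Mul(Add(-41, Y), Pow(Add(1, Y), -1)) = Mul(Pow(Add(1, Y), -1), Add(-41, Y)))
Add(Mul(4487, Pow(-3677, -1)), Mul(Function('a')(-14), Pow(Add(1841, Mul(-1, 898)), -1))) = Add(Mul(4487, Pow(-3677, -1)), Mul(Mul(Pow(Add(1, -14), -1), Add(-41, -14)), Pow(Add(1841, Mul(-1, 898)), -1))) = Add(Mul(4487, Rational(-1, 3677)), Mul(Mul(Pow(-13, -1), -55), Pow(Add(1841, -898), -1))) = Add(Rational(-4487, 3677), Mul(Mul(Rational(-1, 13), -55), Pow(943, -1))) = Add(Rational(-4487, 3677), Mul(Rational(55, 13), Rational(1, 943))) = Add(Rational(-4487, 3677), Rational(55, 12259)) = Rational(-54803898, 45076343)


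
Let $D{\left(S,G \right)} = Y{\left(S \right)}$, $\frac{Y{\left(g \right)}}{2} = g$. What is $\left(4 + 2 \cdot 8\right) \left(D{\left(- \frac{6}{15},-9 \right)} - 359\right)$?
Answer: $-7196$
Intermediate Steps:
$Y{\left(g \right)} = 2 g$
$D{\left(S,G \right)} = 2 S$
$\left(4 + 2 \cdot 8\right) \left(D{\left(- \frac{6}{15},-9 \right)} - 359\right) = \left(4 + 2 \cdot 8\right) \left(2 \left(- \frac{6}{15}\right) - 359\right) = \left(4 + 16\right) \left(2 \left(\left(-6\right) \frac{1}{15}\right) - 359\right) = 20 \left(2 \left(- \frac{2}{5}\right) - 359\right) = 20 \left(- \frac{4}{5} - 359\right) = 20 \left(- \frac{1799}{5}\right) = -7196$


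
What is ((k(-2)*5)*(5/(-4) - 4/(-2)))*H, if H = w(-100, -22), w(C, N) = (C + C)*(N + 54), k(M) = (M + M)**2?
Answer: -384000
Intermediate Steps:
k(M) = 4*M**2 (k(M) = (2*M)**2 = 4*M**2)
w(C, N) = 2*C*(54 + N) (w(C, N) = (2*C)*(54 + N) = 2*C*(54 + N))
H = -6400 (H = 2*(-100)*(54 - 22) = 2*(-100)*32 = -6400)
((k(-2)*5)*(5/(-4) - 4/(-2)))*H = (((4*(-2)**2)*5)*(5/(-4) - 4/(-2)))*(-6400) = (((4*4)*5)*(5*(-1/4) - 4*(-1/2)))*(-6400) = ((16*5)*(-5/4 + 2))*(-6400) = (80*(3/4))*(-6400) = 60*(-6400) = -384000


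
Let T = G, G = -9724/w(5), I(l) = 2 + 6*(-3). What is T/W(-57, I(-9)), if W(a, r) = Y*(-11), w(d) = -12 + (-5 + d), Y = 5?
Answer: -221/15 ≈ -14.733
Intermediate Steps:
w(d) = -17 + d
I(l) = -16 (I(l) = 2 - 18 = -16)
G = 2431/3 (G = -9724/(-17 + 5) = -9724/(-12) = -9724*(-1/12) = 2431/3 ≈ 810.33)
W(a, r) = -55 (W(a, r) = 5*(-11) = -55)
T = 2431/3 ≈ 810.33
T/W(-57, I(-9)) = (2431/3)/(-55) = (2431/3)*(-1/55) = -221/15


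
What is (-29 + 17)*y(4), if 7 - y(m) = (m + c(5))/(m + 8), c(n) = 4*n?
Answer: -60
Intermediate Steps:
y(m) = 7 - (20 + m)/(8 + m) (y(m) = 7 - (m + 4*5)/(m + 8) = 7 - (m + 20)/(8 + m) = 7 - (20 + m)/(8 + m))
(-29 + 17)*y(4) = (-29 + 17)*(6*(6 + 4)/(8 + 4)) = -72*10/12 = -12*5 = -60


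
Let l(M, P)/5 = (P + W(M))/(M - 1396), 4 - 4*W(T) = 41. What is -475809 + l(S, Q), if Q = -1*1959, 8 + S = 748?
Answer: -1248483451/2624 ≈ -4.7579e+5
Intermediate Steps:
S = 740 (S = -8 + 748 = 740)
W(T) = -37/4 (W(T) = 1 - 1/4*41 = 1 - 41/4 = -37/4)
Q = -1959
l(M, P) = 5*(-37/4 + P)/(-1396 + M) (l(M, P) = 5*((P - 37/4)/(M - 1396)) = 5*((-37/4 + P)/(-1396 + M)) = 5*(-37/4 + P)/(-1396 + M))
-475809 + l(S, Q) = -475809 + 5*(-37 + 4*(-1959))/(4*(-1396 + 740)) = -475809 + (5/4)*(-37 - 7836)/(-656) = -475809 + (5/4)*(-1/656)*(-7873) = -475809 + 39365/2624 = -1248483451/2624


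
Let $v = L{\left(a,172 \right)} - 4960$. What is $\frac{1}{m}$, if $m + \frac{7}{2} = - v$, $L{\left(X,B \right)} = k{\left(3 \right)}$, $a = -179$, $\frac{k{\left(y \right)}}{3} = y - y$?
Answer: $\frac{2}{9913} \approx 0.00020176$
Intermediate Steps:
$k{\left(y \right)} = 0$ ($k{\left(y \right)} = 3 \left(y - y\right) = 3 \cdot 0 = 0$)
$L{\left(X,B \right)} = 0$
$v = -4960$ ($v = 0 - 4960 = -4960$)
$m = \frac{9913}{2}$ ($m = - \frac{7}{2} - -4960 = - \frac{7}{2} + 4960 = \frac{9913}{2} \approx 4956.5$)
$\frac{1}{m} = \frac{1}{\frac{9913}{2}} = \frac{2}{9913}$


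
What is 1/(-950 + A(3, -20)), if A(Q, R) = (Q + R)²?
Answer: -1/661 ≈ -0.0015129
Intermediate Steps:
1/(-950 + A(3, -20)) = 1/(-950 + (3 - 20)²) = 1/(-950 + (-17)²) = 1/(-950 + 289) = 1/(-661) = -1/661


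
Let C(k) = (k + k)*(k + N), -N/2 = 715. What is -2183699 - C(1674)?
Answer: -3000611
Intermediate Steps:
N = -1430 (N = -2*715 = -1430)
C(k) = 2*k*(-1430 + k) (C(k) = (k + k)*(k - 1430) = (2*k)*(-1430 + k) = 2*k*(-1430 + k))
-2183699 - C(1674) = -2183699 - 2*1674*(-1430 + 1674) = -2183699 - 2*1674*244 = -2183699 - 1*816912 = -2183699 - 816912 = -3000611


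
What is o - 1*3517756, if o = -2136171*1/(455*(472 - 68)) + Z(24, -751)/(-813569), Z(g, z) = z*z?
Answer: -526083143429734599/149550253580 ≈ -3.5178e+6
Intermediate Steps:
Z(g, z) = z²
o = -1841597168119/149550253580 (o = -2136171*1/(455*(472 - 68)) + (-751)²/(-813569) = -2136171/(455*404) + 564001*(-1/813569) = -2136171/183820 - 564001/813569 = -1841597168119/149550253580 ≈ -12.314)
o - 1*3517756 = -1841597168119/149550253580 - 1*3517756 = -1841597168119/149550253580 - 3517756 = -526083143429734599/149550253580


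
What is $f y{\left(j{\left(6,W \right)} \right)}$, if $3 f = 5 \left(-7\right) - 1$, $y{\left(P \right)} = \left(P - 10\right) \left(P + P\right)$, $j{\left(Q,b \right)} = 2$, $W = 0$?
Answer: $384$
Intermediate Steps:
$y{\left(P \right)} = 2 P \left(-10 + P\right)$ ($y{\left(P \right)} = \left(-10 + P\right) 2 P = 2 P \left(-10 + P\right)$)
$f = -12$ ($f = \frac{5 \left(-7\right) - 1}{3} = \frac{-35 - 1}{3} = \frac{1}{3} \left(-36\right) = -12$)
$f y{\left(j{\left(6,W \right)} \right)} = - 12 \cdot 2 \cdot 2 \left(-10 + 2\right) = - 12 \cdot 2 \cdot 2 \left(-8\right) = \left(-12\right) \left(-32\right) = 384$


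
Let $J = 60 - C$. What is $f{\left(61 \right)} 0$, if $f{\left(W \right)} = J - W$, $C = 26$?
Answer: $0$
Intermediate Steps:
$J = 34$ ($J = 60 - 26 = 34$)
$f{\left(W \right)} = 34 - W$
$f{\left(61 \right)} 0 = \left(34 - 61\right) 0 = \left(-27\right) 0 = 0$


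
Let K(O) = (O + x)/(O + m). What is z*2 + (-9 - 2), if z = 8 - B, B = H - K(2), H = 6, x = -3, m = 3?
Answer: -37/5 ≈ -7.4000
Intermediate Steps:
K(O) = (-3 + O)/(3 + O) (K(O) = (O - 3)/(O + 3) = (-3 + O)/(3 + O))
B = 31/5 (B = 6 - (-3 + 2)/(3 + 2) = 6 - (-1)/5 = 6 - 1*(-1/5) = 6 + 1/5 = 31/5 ≈ 6.2000)
z = 9/5 (z = 8 - 1*31/5 = 8 - 31/5 = 9/5 ≈ 1.8000)
z*2 + (-9 - 2) = (9/5)*2 + (-9 - 2) = 18/5 - 11 = -37/5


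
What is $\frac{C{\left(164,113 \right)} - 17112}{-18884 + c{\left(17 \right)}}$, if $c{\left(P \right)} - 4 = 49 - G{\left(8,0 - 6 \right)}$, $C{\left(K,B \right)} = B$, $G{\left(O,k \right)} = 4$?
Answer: $\frac{16999}{18835} \approx 0.90252$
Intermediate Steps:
$c{\left(P \right)} = 49$ ($c{\left(P \right)} = 4 + \left(49 - 4\right) = 4 + 45 = 49$)
$\frac{C{\left(164,113 \right)} - 17112}{-18884 + c{\left(17 \right)}} = \frac{113 - 17112}{-18884 + 49} = - \frac{16999}{-18835} = \left(-16999\right) \left(- \frac{1}{18835}\right) = \frac{16999}{18835}$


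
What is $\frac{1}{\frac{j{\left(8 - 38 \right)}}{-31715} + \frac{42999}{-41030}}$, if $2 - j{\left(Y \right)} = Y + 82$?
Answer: $- \frac{23659390}{24757487} \approx -0.95565$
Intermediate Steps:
$j{\left(Y \right)} = -80 - Y$ ($j{\left(Y \right)} = 2 - \left(Y + 82\right) = 2 - \left(82 + Y\right) = -80 - Y$)
$\frac{1}{\frac{j{\left(8 - 38 \right)}}{-31715} + \frac{42999}{-41030}} = \frac{1}{\frac{-80 - \left(8 - 38\right)}{-31715} + \frac{42999}{-41030}} = \frac{1}{\left(-80 - -30\right) \left(- \frac{1}{31715}\right) + 42999 \left(- \frac{1}{41030}\right)} = \frac{1}{\left(-80 + 30\right) \left(- \frac{1}{31715}\right) - \frac{3909}{3730}} = \frac{1}{\left(-50\right) \left(- \frac{1}{31715}\right) - \frac{3909}{3730}} = \frac{1}{\frac{10}{6343} - \frac{3909}{3730}} = \frac{1}{- \frac{24757487}{23659390}} = - \frac{23659390}{24757487}$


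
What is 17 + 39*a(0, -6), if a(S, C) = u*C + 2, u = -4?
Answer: 1031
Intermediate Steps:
a(S, C) = 2 - 4*C (a(S, C) = -4*C + 2 = 2 - 4*C)
17 + 39*a(0, -6) = 17 + 39*(2 - 4*(-6)) = 17 + 39*(2 + 24) = 17 + 39*26 = 17 + 1014 = 1031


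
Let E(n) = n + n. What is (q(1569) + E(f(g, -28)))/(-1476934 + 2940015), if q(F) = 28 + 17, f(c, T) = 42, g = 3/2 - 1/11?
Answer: 129/1463081 ≈ 8.8170e-5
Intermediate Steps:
g = 31/22 (g = 3*(½) - 1*1/11 = 3/2 - 1/11 = 31/22 ≈ 1.4091)
E(n) = 2*n
q(F) = 45
(q(1569) + E(f(g, -28)))/(-1476934 + 2940015) = (45 + 2*42)/(-1476934 + 2940015) = (45 + 84)/1463081 = 129*(1/1463081) = 129/1463081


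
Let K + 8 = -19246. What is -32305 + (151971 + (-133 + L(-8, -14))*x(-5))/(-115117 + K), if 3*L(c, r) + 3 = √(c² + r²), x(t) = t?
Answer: -4341007796/134371 + 10*√65/403113 ≈ -32306.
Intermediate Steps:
K = -19254 (K = -8 - 19246 = -19254)
L(c, r) = -1 + √(c² + r²)/3
-32305 + (151971 + (-133 + L(-8, -14))*x(-5))/(-115117 + K) = -32305 + (151971 + (-133 + (-1 + √((-8)² + (-14)²)/3))*(-5))/(-115117 - 19254) = -32305 + (151971 + (-133 + (-1 + √(64 + 196)/3))*(-5))/(-134371) = -32305 + (151971 + (-133 + (-1 + √260/3))*(-5))*(-1/134371) = -32305 + (151971 + (-133 + (-1 + (2*√65)/3))*(-5))*(-1/134371) = -32305 + (151971 + (-133 + (-1 + 2*√65/3))*(-5))*(-1/134371) = -32305 + (151971 + (-134 + 2*√65/3)*(-5))*(-1/134371) = -32305 + (151971 + (670 - 10*√65/3))*(-1/134371) = -32305 + (152641 - 10*√65/3)*(-1/134371) = -32305 + (-152641/134371 + 10*√65/403113) = -4341007796/134371 + 10*√65/403113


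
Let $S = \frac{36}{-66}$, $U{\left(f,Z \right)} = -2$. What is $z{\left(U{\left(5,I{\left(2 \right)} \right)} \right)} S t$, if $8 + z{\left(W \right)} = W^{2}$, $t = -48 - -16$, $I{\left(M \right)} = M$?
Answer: $- \frac{768}{11} \approx -69.818$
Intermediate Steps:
$t = -32$ ($t = -48 + 16 = -32$)
$S = - \frac{6}{11}$ ($S = 36 \left(- \frac{1}{66}\right) = - \frac{6}{11} \approx -0.54545$)
$z{\left(W \right)} = -8 + W^{2}$
$z{\left(U{\left(5,I{\left(2 \right)} \right)} \right)} S t = \left(-8 + \left(-2\right)^{2}\right) \left(- \frac{6}{11}\right) \left(-32\right) = \left(-8 + 4\right) \left(- \frac{6}{11}\right) \left(-32\right) = \left(-4\right) \left(- \frac{6}{11}\right) \left(-32\right) = \frac{24}{11} \left(-32\right) = - \frac{768}{11}$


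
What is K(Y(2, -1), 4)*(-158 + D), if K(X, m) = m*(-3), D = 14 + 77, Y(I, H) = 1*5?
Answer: 804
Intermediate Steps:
Y(I, H) = 5
D = 91
K(X, m) = -3*m
K(Y(2, -1), 4)*(-158 + D) = (-3*4)*(-158 + 91) = -12*(-67) = 804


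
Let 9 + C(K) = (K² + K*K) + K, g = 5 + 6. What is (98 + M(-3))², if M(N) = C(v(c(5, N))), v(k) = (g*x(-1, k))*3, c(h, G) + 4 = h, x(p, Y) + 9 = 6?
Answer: 383846464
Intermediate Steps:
x(p, Y) = -3 (x(p, Y) = -9 + 6 = -3)
c(h, G) = -4 + h
g = 11
v(k) = -99 (v(k) = (11*(-3))*3 = -33*3 = -99)
C(K) = -9 + K + 2*K² (C(K) = -9 + ((K² + K*K) + K) = -9 + ((K² + K²) + K) = -9 + (2*K² + K) = -9 + (K + 2*K²) = -9 + K + 2*K²)
M(N) = 19494 (M(N) = -9 - 99 + 2*(-99)² = -9 - 99 + 2*9801 = -9 - 99 + 19602 = 19494)
(98 + M(-3))² = (98 + 19494)² = 19592² = 383846464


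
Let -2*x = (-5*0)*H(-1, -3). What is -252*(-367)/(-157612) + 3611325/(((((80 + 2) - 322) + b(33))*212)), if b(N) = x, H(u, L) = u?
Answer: -1366413671/19093568 ≈ -71.564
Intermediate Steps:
x = 0 (x = -(-5*0)*(-1)/2 = -0*(-1) = -½*0 = 0)
b(N) = 0
-252*(-367)/(-157612) + 3611325/(((((80 + 2) - 322) + b(33))*212)) = -252*(-367)/(-157612) + 3611325/(((((80 + 2) - 322) + 0)*212)) = 92484*(-1/157612) + 3611325/((((82 - 322) + 0)*212)) = -3303/5629 + 3611325/(((-240 + 0)*212)) = -3303/5629 + 3611325/((-240*212)) = -3303/5629 + 3611325/(-50880) = -3303/5629 + 3611325*(-1/50880) = -3303/5629 - 240755/3392 = -1366413671/19093568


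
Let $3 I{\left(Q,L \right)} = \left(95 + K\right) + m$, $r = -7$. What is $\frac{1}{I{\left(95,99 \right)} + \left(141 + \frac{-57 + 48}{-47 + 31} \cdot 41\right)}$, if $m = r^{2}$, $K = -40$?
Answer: $\frac{48}{9539} \approx 0.005032$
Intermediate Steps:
$m = 49$ ($m = \left(-7\right)^{2} = 49$)
$I{\left(Q,L \right)} = \frac{104}{3}$ ($I{\left(Q,L \right)} = \frac{\left(95 - 40\right) + 49}{3} = \frac{55 + 49}{3} = \frac{1}{3} \cdot 104 = \frac{104}{3}$)
$\frac{1}{I{\left(95,99 \right)} + \left(141 + \frac{-57 + 48}{-47 + 31} \cdot 41\right)} = \frac{1}{\frac{104}{3} + \left(141 + \frac{-57 + 48}{-47 + 31} \cdot 41\right)} = \frac{1}{\frac{104}{3} + \left(141 + - \frac{9}{-16} \cdot 41\right)} = \frac{1}{\frac{104}{3} + \left(141 + \left(-9\right) \left(- \frac{1}{16}\right) 41\right)} = \frac{1}{\frac{104}{3} + \left(141 + \frac{9}{16} \cdot 41\right)} = \frac{1}{\frac{104}{3} + \left(141 + \frac{369}{16}\right)} = \frac{1}{\frac{104}{3} + \frac{2625}{16}} = \frac{1}{\frac{9539}{48}} = \frac{48}{9539}$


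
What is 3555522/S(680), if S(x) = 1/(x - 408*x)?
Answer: -984026268720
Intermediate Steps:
S(x) = -1/(407*x) (S(x) = 1/(-407*x) = -1/(407*x))
3555522/S(680) = 3555522/((-1/407/680)) = 3555522/((-1/407*1/680)) = 3555522/(-1/276760) = 3555522*(-276760) = -984026268720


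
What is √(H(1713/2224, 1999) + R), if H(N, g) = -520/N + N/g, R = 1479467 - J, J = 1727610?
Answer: 7*I*√18406695183134480454315/1903903572 ≈ 498.82*I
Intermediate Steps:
R = -248143 (R = 1479467 - 1*1727610 = 1479467 - 1727610 = -248143)
√(H(1713/2224, 1999) + R) = √((-520/(1713/2224) + (1713/2224)/1999) - 248143) = √((-520/(1713*(1/2224)) + (1713*(1/2224))*(1/1999)) - 248143) = √((-520/1713/2224 + (1713/2224)*(1/1999)) - 248143) = √((-520*2224/1713 + 1713/4445776) - 248143) = √((-1156480/1713 + 1713/4445776) - 248143) = √(-5141448094111/7615614288 - 248143) = √(-1894902824361295/7615614288) = 7*I*√18406695183134480454315/1903903572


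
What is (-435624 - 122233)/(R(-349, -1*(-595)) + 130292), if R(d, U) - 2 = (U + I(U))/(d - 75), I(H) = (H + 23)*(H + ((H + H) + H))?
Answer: -236531368/53773221 ≈ -4.3987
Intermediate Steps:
I(H) = 4*H*(23 + H) (I(H) = (23 + H)*(H + (2*H + H)) = (23 + H)*(H + 3*H) = (23 + H)*(4*H) = 4*H*(23 + H))
R(d, U) = 2 + (U + 4*U*(23 + U))/(-75 + d) (R(d, U) = 2 + (U + 4*U*(23 + U))/(d - 75) = 2 + (U + 4*U*(23 + U))/(-75 + d))
(-435624 - 122233)/(R(-349, -1*(-595)) + 130292) = (-435624 - 122233)/((-150 - 1*(-595) + 2*(-349) + 4*(-1*(-595))*(23 - 1*(-595)))/(-75 - 349) + 130292) = -557857/((-150 + 595 - 698 + 4*595*(23 + 595))/(-424) + 130292) = -557857/(-(-150 + 595 - 698 + 4*595*618)/424 + 130292) = -557857/(-(-150 + 595 - 698 + 1470840)/424 + 130292) = -557857/(-1/424*1470587 + 130292) = -557857/(-1470587/424 + 130292) = -557857/53773221/424 = -557857*424/53773221 = -236531368/53773221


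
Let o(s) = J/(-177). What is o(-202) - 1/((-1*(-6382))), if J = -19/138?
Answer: 24208/38971683 ≈ 0.00062117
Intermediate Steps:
J = -19/138 (J = -19*1/138 = -19/138 ≈ -0.13768)
o(s) = 19/24426 (o(s) = -19/138/(-177) = -19/138*(-1/177) = 19/24426)
o(-202) - 1/((-1*(-6382))) = 19/24426 - 1/((-1*(-6382))) = 19/24426 - 1/6382 = 24208/38971683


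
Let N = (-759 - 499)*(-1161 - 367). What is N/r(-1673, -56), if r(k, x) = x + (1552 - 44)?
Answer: 480556/363 ≈ 1323.8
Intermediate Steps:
r(k, x) = 1508 + x (r(k, x) = x + 1508 = 1508 + x)
N = 1922224 (N = -1258*(-1528) = 1922224)
N/r(-1673, -56) = 1922224/(1508 - 56) = 1922224/1452 = 1922224*(1/1452) = 480556/363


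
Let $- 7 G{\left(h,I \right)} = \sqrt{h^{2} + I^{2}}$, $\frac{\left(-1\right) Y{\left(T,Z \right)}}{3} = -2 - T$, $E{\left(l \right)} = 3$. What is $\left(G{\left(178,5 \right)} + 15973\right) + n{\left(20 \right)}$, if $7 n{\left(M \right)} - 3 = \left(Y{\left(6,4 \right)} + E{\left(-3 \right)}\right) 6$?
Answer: $\frac{111976}{7} - \frac{\sqrt{31709}}{7} \approx 15971.0$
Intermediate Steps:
$Y{\left(T,Z \right)} = 6 + 3 T$ ($Y{\left(T,Z \right)} = - 3 \left(-2 - T\right) = 6 + 3 T$)
$n{\left(M \right)} = \frac{165}{7}$ ($n{\left(M \right)} = \frac{3}{7} + \frac{\left(\left(6 + 3 \cdot 6\right) + 3\right) 6}{7} = \frac{3}{7} + \frac{\left(\left(6 + 18\right) + 3\right) 6}{7} = \frac{3}{7} + \frac{\left(24 + 3\right) 6}{7} = \frac{3}{7} + \frac{27 \cdot 6}{7} = \frac{3}{7} + \frac{1}{7} \cdot 162 = \frac{3}{7} + \frac{162}{7} = \frac{165}{7}$)
$G{\left(h,I \right)} = - \frac{\sqrt{I^{2} + h^{2}}}{7}$ ($G{\left(h,I \right)} = - \frac{\sqrt{h^{2} + I^{2}}}{7} = - \frac{\sqrt{I^{2} + h^{2}}}{7}$)
$\left(G{\left(178,5 \right)} + 15973\right) + n{\left(20 \right)} = \left(- \frac{\sqrt{5^{2} + 178^{2}}}{7} + 15973\right) + \frac{165}{7} = \left(- \frac{\sqrt{25 + 31684}}{7} + 15973\right) + \frac{165}{7} = \left(- \frac{\sqrt{31709}}{7} + 15973\right) + \frac{165}{7} = \left(15973 - \frac{\sqrt{31709}}{7}\right) + \frac{165}{7} = \frac{111976}{7} - \frac{\sqrt{31709}}{7}$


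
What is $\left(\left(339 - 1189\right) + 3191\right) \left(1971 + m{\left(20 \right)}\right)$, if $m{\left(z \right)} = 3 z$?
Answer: $4754571$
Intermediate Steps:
$\left(\left(339 - 1189\right) + 3191\right) \left(1971 + m{\left(20 \right)}\right) = \left(\left(339 - 1189\right) + 3191\right) \left(1971 + 3 \cdot 20\right) = \left(\left(339 - 1189\right) + 3191\right) \left(1971 + 60\right) = \left(-850 + 3191\right) 2031 = 2341 \cdot 2031 = 4754571$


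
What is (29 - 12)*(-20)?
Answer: -340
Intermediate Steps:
(29 - 12)*(-20) = 17*(-20) = -340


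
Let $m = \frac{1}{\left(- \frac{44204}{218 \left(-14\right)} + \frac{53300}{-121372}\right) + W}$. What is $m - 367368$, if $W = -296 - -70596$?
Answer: $- \frac{598034802317862515}{1627890296218} \approx -3.6737 \cdot 10^{5}$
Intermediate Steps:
$W = 70300$ ($W = -296 + 70596 = 70300$)
$m = \frac{23151709}{1627890296218}$ ($m = \frac{1}{\left(- \frac{44204}{218 \left(-14\right)} + \frac{53300}{-121372}\right) + 70300} = \frac{1}{\left(- \frac{44204}{-3052} + 53300 \left(- \frac{1}{121372}\right)\right) + 70300} = \frac{1}{\left(\left(-44204\right) \left(- \frac{1}{3052}\right) - \frac{13325}{30343}\right) + 70300} = \frac{1}{\left(\frac{11051}{763} - \frac{13325}{30343}\right) + 70300} = \frac{1}{\frac{325153518}{23151709} + 70300} = \frac{1}{\frac{1627890296218}{23151709}} = \frac{23151709}{1627890296218} \approx 1.4222 \cdot 10^{-5}$)
$m - 367368 = \frac{23151709}{1627890296218} - 367368 = - \frac{598034802317862515}{1627890296218}$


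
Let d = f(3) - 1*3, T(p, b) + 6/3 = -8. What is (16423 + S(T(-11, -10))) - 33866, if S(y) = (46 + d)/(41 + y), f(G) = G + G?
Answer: -540684/31 ≈ -17441.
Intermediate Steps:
T(p, b) = -10 (T(p, b) = -2 - 8 = -10)
f(G) = 2*G
d = 3 (d = 2*3 - 1*3 = 6 - 3 = 3)
S(y) = 49/(41 + y) (S(y) = (46 + 3)/(41 + y) = 49/(41 + y))
(16423 + S(T(-11, -10))) - 33866 = (16423 + 49/(41 - 10)) - 33866 = (16423 + 49/31) - 33866 = 509162/31 - 33866 = -540684/31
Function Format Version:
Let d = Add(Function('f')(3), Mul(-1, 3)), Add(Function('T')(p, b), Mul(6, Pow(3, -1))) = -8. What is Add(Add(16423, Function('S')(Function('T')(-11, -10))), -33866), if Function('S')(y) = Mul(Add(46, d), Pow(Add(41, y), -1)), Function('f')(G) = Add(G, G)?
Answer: Rational(-540684, 31) ≈ -17441.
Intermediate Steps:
Function('T')(p, b) = -10 (Function('T')(p, b) = Add(-2, -8) = -10)
Function('f')(G) = Mul(2, G)
d = 3 (d = Add(Mul(2, 3), Mul(-1, 3)) = Add(6, -3) = 3)
Function('S')(y) = Mul(49, Pow(Add(41, y), -1)) (Function('S')(y) = Mul(Add(46, 3), Pow(Add(41, y), -1)) = Mul(49, Pow(Add(41, y), -1)))
Add(Add(16423, Function('S')(Function('T')(-11, -10))), -33866) = Add(Add(16423, Mul(49, Pow(Add(41, -10), -1))), -33866) = Add(Add(16423, Mul(49, Pow(31, -1))), -33866) = Add(Add(16423, Mul(49, Rational(1, 31))), -33866) = Add(Add(16423, Rational(49, 31)), -33866) = Add(Rational(509162, 31), -33866) = Rational(-540684, 31)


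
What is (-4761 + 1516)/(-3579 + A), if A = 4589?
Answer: -649/202 ≈ -3.2129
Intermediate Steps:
(-4761 + 1516)/(-3579 + A) = (-4761 + 1516)/(-3579 + 4589) = -3245/1010 = -3245*1/1010 = -649/202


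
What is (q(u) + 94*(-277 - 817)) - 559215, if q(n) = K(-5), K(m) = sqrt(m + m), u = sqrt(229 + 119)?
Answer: -662051 + I*sqrt(10) ≈ -6.6205e+5 + 3.1623*I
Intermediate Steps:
u = 2*sqrt(87) (u = sqrt(348) = 2*sqrt(87) ≈ 18.655)
K(m) = sqrt(2)*sqrt(m) (K(m) = sqrt(2*m) = sqrt(2)*sqrt(m))
q(n) = I*sqrt(10) (q(n) = sqrt(2)*sqrt(-5) = sqrt(2)*(I*sqrt(5)) = I*sqrt(10))
(q(u) + 94*(-277 - 817)) - 559215 = (I*sqrt(10) + 94*(-277 - 817)) - 559215 = (I*sqrt(10) + 94*(-1094)) - 559215 = (I*sqrt(10) - 102836) - 559215 = (-102836 + I*sqrt(10)) - 559215 = -662051 + I*sqrt(10)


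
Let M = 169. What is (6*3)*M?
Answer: 3042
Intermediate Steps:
(6*3)*M = (6*3)*169 = 18*169 = 3042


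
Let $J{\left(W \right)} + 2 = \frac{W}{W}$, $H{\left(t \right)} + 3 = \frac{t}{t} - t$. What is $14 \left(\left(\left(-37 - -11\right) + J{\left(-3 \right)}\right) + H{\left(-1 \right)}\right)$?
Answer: $-392$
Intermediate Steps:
$H{\left(t \right)} = -2 - t$ ($H{\left(t \right)} = -3 - \left(t - \frac{t}{t}\right) = -3 - \left(-1 + t\right) = -2 - t$)
$J{\left(W \right)} = -1$ ($J{\left(W \right)} = -2 + \frac{W}{W} = -2 + 1 = -1$)
$14 \left(\left(\left(-37 - -11\right) + J{\left(-3 \right)}\right) + H{\left(-1 \right)}\right) = 14 \left(\left(\left(-37 - -11\right) - 1\right) - 1\right) = 14 \left(\left(\left(-37 + 11\right) - 1\right) + \left(-2 + 1\right)\right) = 14 \left(\left(-26 - 1\right) - 1\right) = 14 \left(-27 - 1\right) = 14 \left(-28\right) = -392$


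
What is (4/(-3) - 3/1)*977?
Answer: -12701/3 ≈ -4233.7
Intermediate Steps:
(4/(-3) - 3/1)*977 = (4*(-⅓) - 3*1)*977 = (-4/3 - 3)*977 = -13/3*977 = -12701/3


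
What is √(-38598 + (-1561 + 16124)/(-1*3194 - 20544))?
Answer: I*√21750034769606/23738 ≈ 196.47*I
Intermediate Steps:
√(-38598 + (-1561 + 16124)/(-1*3194 - 20544)) = √(-38598 + 14563/(-3194 - 20544)) = √(-38598 + 14563/(-23738)) = √(-38598 + 14563*(-1/23738)) = √(-38598 - 14563/23738) = √(-916253887/23738) = I*√21750034769606/23738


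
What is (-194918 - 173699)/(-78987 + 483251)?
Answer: -368617/404264 ≈ -0.91182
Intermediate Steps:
(-194918 - 173699)/(-78987 + 483251) = -368617/404264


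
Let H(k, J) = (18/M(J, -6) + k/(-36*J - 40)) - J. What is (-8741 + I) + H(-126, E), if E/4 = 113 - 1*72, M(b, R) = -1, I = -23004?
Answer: -94886981/2972 ≈ -31927.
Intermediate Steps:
E = 164 (E = 4*(113 - 1*72) = 4*(113 - 72) = 4*41 = 164)
H(k, J) = -18 - J + k/(-40 - 36*J) (H(k, J) = (18/(-1) + k/(-36*J - 40)) - J = (18*(-1) + k/(-40 - 36*J)) - J = (-18 + k/(-40 - 36*J)) - J = -18 - J + k/(-40 - 36*J))
(-8741 + I) + H(-126, E) = (-8741 - 23004) + (-720 - 1*(-126) - 688*164 - 36*164²)/(4*(10 + 9*164)) = -31745 + (-720 + 126 - 112832 - 36*26896)/(4*(10 + 1476)) = -31745 + (¼)*(-720 + 126 - 112832 - 968256)/1486 = -31745 + (¼)*(1/1486)*(-1081682) = -31745 - 540841/2972 = -94886981/2972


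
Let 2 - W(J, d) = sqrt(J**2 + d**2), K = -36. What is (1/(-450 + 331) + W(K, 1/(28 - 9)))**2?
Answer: 6645599986/5112121 - 474*sqrt(467857)/2261 ≈ 1156.6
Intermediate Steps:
W(J, d) = 2 - sqrt(J**2 + d**2)
(1/(-450 + 331) + W(K, 1/(28 - 9)))**2 = (1/(-450 + 331) + (2 - sqrt((-36)**2 + (1/(28 - 9))**2)))**2 = (1/(-119) + (2 - sqrt(1296 + (1/19)**2)))**2 = (-1/119 + (2 - sqrt(1296 + (1/19)**2)))**2 = (-1/119 + (2 - sqrt(1296 + 1/361)))**2 = (-1/119 + (2 - sqrt(467857/361)))**2 = (-1/119 + (2 - sqrt(467857)/19))**2 = (237/119 - sqrt(467857)/19)**2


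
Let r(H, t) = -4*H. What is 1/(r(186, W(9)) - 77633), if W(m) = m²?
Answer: -1/78377 ≈ -1.2759e-5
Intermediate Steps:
1/(r(186, W(9)) - 77633) = 1/(-4*186 - 77633) = 1/(-744 - 77633) = 1/(-78377) = -1/78377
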